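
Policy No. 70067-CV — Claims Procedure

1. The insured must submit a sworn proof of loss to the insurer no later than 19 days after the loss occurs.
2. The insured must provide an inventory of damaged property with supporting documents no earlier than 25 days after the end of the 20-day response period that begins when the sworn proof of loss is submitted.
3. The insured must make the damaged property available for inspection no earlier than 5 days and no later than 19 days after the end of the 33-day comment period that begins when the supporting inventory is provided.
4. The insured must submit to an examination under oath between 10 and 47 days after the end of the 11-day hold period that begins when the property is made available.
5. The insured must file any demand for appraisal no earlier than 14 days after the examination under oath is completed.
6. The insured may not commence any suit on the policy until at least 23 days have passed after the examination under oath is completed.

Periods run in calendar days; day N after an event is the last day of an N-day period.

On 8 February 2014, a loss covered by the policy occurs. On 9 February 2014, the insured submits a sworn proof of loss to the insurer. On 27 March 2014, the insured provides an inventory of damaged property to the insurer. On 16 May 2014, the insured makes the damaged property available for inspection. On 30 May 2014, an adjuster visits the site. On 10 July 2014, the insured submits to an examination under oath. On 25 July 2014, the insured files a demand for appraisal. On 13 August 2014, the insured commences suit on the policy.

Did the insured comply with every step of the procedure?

Step 1 — counting 19 days from 8 February 2014 (when the loss occurs) gives a deadline of 27 February 2014; done 9 February 2014 — timely.
Step 2 — must wait 25 days from 1 March 2014 (end of the 20-day response period, which began when the sworn proof of loss is submitted on 9 February 2014), so not before 26 March 2014; done 27 March 2014 — permitted.
Step 3 — 5 and 19 days from 29 April 2014 (end of the 33-day comment period, which began when the supporting inventory is provided on 27 March 2014) are 4 May 2014 and 18 May 2014 respectively; done 16 May 2014, which is between those dates.
Step 4 — 10 and 47 days from 27 May 2014 (end of the 11-day hold period, which began when the property is made available on 16 May 2014) are 6 June 2014 and 13 July 2014 respectively; 10 July 2014 falls inside that range.
Step 5 — must wait 14 days from 10 July 2014 (when the examination under oath is completed), so not before 24 July 2014; done 25 July 2014, after the minimum wait.
Step 6 — must wait 23 days from 10 July 2014 (when the examination under oath is completed), so not before 2 August 2014; done 13 August 2014 — permitted.

Yes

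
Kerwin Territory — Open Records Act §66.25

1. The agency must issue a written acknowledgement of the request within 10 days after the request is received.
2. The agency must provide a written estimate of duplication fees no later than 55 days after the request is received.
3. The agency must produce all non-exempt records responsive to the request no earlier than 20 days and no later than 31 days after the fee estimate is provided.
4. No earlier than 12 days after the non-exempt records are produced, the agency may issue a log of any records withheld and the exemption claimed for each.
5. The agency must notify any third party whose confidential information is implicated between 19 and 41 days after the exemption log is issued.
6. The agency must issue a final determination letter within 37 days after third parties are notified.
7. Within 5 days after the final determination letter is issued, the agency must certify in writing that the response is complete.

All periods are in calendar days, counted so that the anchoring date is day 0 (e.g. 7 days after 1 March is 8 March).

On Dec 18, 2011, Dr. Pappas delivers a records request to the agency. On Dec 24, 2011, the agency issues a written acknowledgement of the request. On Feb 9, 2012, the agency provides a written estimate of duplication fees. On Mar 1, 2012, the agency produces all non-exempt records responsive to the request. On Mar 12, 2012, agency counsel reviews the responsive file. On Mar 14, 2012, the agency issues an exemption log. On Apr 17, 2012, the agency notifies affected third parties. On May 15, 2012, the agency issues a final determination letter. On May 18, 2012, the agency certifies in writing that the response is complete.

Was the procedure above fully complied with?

Step 1 — counting 10 days from Dec 18, 2011 (when the request is received) gives a deadline of Dec 28, 2011; done Dec 24, 2011 — timely.
Step 2 — counting 55 days from Dec 18, 2011 (when the request is received) gives a deadline of Feb 11, 2012; completed Feb 9, 2012, before the deadline.
Step 3 — 20 and 31 days from Feb 9, 2012 (when the fee estimate is provided) are Feb 29, 2012 and Mar 11, 2012 respectively; Mar 1, 2012 falls inside that range.
Step 4 — must wait 12 days from Mar 1, 2012 (when the non-exempt records are produced), so not before Mar 13, 2012; done Mar 14, 2012 — permitted.
Step 5 — 19 and 41 days from Mar 14, 2012 (when the exemption log is issued) are Apr 2, 2012 and Apr 24, 2012 respectively; done Apr 17, 2012 — within the window.
Step 6 — counting 37 days from Apr 17, 2012 (when third parties are notified) gives a deadline of May 24, 2012; May 15, 2012 is within that limit.
Step 7 — counting 5 days from May 15, 2012 (when the final determination letter is issued) gives a deadline of May 20, 2012; May 18, 2012 is within that limit.

Yes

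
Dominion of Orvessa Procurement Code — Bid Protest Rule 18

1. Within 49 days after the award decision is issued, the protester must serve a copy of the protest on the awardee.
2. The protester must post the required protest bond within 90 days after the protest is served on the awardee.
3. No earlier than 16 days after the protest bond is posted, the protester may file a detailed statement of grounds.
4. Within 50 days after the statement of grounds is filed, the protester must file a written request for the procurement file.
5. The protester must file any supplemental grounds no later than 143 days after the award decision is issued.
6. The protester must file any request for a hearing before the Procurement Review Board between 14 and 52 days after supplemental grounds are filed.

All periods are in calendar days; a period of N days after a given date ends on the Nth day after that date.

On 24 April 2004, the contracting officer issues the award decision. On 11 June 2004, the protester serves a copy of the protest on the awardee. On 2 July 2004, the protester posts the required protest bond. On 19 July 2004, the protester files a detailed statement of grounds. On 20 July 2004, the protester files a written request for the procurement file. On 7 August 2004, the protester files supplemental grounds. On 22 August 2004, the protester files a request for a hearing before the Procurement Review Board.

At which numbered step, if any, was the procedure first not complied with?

None — every step was satisfied

Step 1 — counting 49 days from 24 April 2004 (when the award decision is issued) gives a deadline of 12 June 2004; 11 June 2004 is within that limit.
Step 2 — counting 90 days from 11 June 2004 (when the protest is served on the awardee) gives a deadline of 9 September 2004; 2 July 2004 is within that limit.
Step 3 — must wait 16 days from 2 July 2004 (when the protest bond is posted), so not before 18 July 2004; 19 July 2004 is on or after that date.
Step 4 — counting 50 days from 19 July 2004 (when the statement of grounds is filed) gives a deadline of 7 September 2004; completed 20 July 2004, before the deadline.
Step 5 — counting 143 days from 24 April 2004 (when the award decision is issued) gives a deadline of 14 September 2004; done 7 August 2004 — timely.
Step 6 — 14 and 52 days from 7 August 2004 (when supplemental grounds are filed) are 21 August 2004 and 28 September 2004 respectively; done 22 August 2004 — within the window.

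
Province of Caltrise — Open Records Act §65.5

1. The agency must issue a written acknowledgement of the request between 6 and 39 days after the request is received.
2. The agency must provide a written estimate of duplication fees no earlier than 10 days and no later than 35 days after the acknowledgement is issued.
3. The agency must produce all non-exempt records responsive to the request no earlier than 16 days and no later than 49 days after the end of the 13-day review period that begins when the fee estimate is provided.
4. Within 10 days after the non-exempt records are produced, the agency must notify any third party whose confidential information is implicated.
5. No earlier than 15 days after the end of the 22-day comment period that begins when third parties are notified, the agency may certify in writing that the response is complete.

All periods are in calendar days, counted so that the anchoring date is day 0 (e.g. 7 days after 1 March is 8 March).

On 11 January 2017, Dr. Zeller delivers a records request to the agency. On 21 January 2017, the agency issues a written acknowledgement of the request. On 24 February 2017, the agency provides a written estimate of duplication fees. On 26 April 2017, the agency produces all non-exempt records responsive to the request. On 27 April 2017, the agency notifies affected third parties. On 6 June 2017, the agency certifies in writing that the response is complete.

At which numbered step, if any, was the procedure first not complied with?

None — every step was satisfied

Step 1 — 6 and 39 days from 11 January 2017 (when the request is received) are 17 January 2017 and 19 February 2017 respectively; done 21 January 2017 — within the window.
Step 2 — 10 and 35 days from 21 January 2017 (when the acknowledgement is issued) are 31 January 2017 and 25 February 2017 respectively; done 24 February 2017 — within the window.
Step 3 — 16 and 49 days from 9 March 2017 (end of the 13-day review period, which began when the fee estimate is provided on 24 February 2017) are 25 March 2017 and 27 April 2017 respectively; done 26 April 2017, which is between those dates.
Step 4 — counting 10 days from 26 April 2017 (when the non-exempt records are produced) gives a deadline of 6 May 2017; 27 April 2017 is within that limit.
Step 5 — must wait 15 days from 19 May 2017 (end of the 22-day comment period, which began when third parties are notified on 27 April 2017), so not before 3 June 2017; done 6 June 2017 — permitted.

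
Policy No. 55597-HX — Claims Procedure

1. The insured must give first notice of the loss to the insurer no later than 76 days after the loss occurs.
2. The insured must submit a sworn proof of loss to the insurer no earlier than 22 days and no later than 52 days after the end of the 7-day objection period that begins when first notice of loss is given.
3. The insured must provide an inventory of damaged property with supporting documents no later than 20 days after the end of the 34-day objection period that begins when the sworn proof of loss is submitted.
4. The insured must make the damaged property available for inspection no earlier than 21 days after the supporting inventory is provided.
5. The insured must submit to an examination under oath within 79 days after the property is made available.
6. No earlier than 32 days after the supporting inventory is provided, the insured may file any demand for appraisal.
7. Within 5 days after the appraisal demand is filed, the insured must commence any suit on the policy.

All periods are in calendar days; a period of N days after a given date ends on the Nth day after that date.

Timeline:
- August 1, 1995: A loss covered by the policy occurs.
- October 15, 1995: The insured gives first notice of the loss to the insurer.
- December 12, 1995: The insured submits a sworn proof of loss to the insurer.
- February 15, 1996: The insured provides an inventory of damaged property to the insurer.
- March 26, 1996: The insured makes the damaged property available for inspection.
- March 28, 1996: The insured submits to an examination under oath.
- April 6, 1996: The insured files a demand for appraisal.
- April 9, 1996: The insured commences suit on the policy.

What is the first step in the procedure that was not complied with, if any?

(1) due by August 1, 1995 + 76 days = October 16, 1995; completed October 15, 1995, before the deadline.
(2) the permitted window runs from October 22, 1995 + 22 = November 13, 1995 to October 22, 1995 + 52 = December 13, 1995; December 12, 1995 falls inside that range.
(3) due by January 15, 1996 + 20 days = February 4, 1996; done February 15, 1996 — 11 days late.
The analysis stops there.

Step 3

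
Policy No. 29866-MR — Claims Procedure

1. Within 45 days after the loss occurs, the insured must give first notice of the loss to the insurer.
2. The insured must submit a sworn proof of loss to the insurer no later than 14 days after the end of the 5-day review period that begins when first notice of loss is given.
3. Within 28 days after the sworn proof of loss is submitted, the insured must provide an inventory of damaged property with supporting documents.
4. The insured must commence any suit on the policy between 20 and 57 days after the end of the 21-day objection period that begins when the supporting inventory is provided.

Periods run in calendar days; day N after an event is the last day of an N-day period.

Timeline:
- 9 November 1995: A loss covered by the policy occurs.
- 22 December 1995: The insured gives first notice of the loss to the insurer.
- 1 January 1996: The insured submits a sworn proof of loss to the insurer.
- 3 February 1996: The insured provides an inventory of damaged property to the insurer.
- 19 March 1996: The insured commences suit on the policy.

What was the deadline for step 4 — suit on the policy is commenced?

The supporting inventory is provided on 3 February 1996; the 21-day objection period therefore ends 24 February 1996, and step 4 runs from that date. The window is 20–57 days after 24 February 1996; it closes on 21 April 1996.

21 April 1996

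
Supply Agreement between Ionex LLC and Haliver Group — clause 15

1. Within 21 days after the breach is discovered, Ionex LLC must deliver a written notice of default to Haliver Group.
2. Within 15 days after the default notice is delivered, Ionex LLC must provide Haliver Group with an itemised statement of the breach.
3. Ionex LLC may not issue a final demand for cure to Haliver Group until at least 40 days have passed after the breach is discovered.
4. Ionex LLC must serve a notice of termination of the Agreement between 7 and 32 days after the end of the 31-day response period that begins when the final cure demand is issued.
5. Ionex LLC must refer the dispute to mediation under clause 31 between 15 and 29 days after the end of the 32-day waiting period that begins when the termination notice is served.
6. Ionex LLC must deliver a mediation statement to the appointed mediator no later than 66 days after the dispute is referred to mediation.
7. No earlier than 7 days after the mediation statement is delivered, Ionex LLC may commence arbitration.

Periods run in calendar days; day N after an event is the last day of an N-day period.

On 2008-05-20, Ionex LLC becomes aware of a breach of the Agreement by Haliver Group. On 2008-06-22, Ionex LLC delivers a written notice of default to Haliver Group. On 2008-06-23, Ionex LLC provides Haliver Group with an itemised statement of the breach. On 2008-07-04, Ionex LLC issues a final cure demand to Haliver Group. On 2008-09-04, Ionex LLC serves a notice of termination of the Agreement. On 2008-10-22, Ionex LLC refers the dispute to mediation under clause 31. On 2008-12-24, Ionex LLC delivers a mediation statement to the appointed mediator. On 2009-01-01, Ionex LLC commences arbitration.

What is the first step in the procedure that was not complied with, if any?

Step 1 — counting 21 days from 2008-05-20 (when the breach is discovered) gives a deadline of 2008-06-10; not done until 2008-06-22, 12 days after the deadline.
The analysis stops there.

Step 1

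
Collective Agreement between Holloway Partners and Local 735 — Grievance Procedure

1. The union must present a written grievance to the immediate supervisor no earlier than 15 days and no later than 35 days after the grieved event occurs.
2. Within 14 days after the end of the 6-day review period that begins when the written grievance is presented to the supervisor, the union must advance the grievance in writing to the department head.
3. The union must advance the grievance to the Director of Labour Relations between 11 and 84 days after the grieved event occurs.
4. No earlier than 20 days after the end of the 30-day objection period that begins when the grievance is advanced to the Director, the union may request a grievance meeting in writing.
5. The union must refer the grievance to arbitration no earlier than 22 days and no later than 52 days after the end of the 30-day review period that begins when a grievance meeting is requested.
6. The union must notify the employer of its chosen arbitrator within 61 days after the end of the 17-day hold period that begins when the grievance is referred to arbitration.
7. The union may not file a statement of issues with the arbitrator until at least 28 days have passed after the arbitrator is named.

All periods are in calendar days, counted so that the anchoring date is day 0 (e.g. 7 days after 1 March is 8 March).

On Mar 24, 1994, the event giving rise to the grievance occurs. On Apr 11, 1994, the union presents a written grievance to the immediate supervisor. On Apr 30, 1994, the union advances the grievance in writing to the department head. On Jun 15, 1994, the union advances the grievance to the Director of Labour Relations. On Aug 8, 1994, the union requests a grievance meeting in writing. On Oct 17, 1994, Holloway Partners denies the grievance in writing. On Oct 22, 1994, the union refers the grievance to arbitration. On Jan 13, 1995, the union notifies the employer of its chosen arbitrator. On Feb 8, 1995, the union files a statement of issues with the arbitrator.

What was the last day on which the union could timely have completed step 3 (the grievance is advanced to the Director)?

Jun 16, 1994

Step 3 runs from Mar 24, 1994, when the grieved event occurs. The window is 11–84 days after Mar 24, 1994; it closes on Jun 16, 1994.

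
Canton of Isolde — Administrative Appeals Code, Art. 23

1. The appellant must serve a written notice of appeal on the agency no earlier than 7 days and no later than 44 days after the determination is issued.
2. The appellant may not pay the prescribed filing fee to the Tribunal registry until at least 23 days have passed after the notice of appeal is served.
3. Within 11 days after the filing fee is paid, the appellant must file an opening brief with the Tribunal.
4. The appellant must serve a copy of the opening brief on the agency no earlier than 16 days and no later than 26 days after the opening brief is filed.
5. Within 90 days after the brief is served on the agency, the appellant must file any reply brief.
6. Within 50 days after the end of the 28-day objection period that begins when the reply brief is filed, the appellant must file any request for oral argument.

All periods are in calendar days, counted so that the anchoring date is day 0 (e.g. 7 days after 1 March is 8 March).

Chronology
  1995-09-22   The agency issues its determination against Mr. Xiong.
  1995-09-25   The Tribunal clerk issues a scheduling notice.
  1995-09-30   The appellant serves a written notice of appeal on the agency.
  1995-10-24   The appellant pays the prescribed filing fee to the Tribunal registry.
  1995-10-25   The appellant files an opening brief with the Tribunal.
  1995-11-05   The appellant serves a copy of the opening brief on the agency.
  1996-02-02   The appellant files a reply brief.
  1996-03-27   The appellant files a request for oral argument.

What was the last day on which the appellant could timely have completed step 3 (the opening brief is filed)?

1995-11-04

Step 3 runs from 1995-10-24, when the filing fee is paid. 11 days after 1995-10-24 is 1995-11-04.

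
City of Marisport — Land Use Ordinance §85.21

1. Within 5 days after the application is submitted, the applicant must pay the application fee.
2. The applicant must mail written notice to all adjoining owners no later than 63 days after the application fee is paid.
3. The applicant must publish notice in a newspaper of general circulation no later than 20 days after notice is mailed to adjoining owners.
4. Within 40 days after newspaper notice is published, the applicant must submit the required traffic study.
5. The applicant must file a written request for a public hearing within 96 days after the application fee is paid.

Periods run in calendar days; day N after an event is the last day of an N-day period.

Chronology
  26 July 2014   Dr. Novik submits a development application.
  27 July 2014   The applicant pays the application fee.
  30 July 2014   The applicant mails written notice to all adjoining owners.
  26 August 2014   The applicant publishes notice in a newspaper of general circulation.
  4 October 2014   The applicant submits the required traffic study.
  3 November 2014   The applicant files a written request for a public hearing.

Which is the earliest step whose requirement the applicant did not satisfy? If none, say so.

Step 1: 5 days after 26 July 2014 (when the application is submitted) is 31 July 2014; done 27 July 2014 — timely.
Step 2: 63 days after 27 July 2014 (when the application fee is paid) is 28 September 2014; completed 30 July 2014, before the deadline.
Step 3: 20 days after 30 July 2014 (when notice is mailed to adjoining owners) is 19 August 2014; not done until 26 August 2014, 7 days after the deadline.

Step 3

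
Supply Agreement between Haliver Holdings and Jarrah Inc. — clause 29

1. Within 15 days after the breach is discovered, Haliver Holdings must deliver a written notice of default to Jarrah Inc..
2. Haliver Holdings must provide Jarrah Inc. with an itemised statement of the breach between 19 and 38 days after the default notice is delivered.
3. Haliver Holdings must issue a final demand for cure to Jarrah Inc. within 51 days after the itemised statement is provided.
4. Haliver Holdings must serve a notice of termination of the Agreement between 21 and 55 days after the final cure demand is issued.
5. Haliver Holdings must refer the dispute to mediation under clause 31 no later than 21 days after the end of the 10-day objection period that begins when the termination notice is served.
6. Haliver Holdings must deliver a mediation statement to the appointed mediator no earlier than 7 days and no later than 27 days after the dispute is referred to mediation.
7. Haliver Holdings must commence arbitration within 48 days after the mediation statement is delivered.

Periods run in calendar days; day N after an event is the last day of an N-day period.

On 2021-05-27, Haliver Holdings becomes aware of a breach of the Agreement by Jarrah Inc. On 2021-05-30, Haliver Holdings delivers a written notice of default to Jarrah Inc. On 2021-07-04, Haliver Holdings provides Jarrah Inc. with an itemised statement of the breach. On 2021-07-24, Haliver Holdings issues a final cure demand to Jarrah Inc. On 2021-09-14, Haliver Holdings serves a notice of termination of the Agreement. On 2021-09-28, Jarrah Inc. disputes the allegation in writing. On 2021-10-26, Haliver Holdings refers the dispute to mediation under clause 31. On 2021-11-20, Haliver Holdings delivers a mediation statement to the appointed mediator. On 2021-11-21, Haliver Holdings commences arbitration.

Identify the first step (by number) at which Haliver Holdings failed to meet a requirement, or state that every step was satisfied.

(1) due by 2021-05-27 + 15 days = 2021-06-11; completed 2021-05-30, before the deadline.
(2) the permitted window runs from 2021-05-30 + 19 = 2021-06-18 to 2021-05-30 + 38 = 2021-07-07; done 2021-07-04 — within the window.
(3) due by 2021-07-04 + 51 days = 2021-08-24; 2021-07-24 is within that limit.
(4) the permitted window runs from 2021-07-24 + 21 = 2021-08-14 to 2021-07-24 + 55 = 2021-09-17; 2021-09-14 falls inside that range.
(5) due by 2021-09-24 + 21 days = 2021-10-15; 2021-10-26 misses that deadline by 11 days.

Step 5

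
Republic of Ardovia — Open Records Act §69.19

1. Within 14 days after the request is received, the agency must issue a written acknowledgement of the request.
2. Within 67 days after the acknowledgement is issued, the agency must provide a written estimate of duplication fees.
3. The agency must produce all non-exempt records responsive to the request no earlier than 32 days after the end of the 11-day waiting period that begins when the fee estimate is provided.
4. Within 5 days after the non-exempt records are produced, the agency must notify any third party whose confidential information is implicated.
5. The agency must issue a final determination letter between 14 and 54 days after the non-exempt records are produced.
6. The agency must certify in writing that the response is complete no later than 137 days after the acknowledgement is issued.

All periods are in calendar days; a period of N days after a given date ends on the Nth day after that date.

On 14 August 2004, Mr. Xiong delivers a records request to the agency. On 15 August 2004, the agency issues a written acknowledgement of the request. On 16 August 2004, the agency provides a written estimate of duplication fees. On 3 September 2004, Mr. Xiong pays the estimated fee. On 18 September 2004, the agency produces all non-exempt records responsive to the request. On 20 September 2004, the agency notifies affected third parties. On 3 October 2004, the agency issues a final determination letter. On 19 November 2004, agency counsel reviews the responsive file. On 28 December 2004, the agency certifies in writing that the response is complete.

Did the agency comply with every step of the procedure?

No

(1) due by 14 August 2004 + 14 days = 28 August 2004; 15 August 2004 is within that limit.
(2) due by 15 August 2004 + 67 days = 21 October 2004; 16 August 2004 is within that limit.
(3) permitted from 27 August 2004 + 32 days = 28 September 2004 onward; acted on 18 September 2004, 10 days prematurely.
The procedure was therefore not followed at step 3.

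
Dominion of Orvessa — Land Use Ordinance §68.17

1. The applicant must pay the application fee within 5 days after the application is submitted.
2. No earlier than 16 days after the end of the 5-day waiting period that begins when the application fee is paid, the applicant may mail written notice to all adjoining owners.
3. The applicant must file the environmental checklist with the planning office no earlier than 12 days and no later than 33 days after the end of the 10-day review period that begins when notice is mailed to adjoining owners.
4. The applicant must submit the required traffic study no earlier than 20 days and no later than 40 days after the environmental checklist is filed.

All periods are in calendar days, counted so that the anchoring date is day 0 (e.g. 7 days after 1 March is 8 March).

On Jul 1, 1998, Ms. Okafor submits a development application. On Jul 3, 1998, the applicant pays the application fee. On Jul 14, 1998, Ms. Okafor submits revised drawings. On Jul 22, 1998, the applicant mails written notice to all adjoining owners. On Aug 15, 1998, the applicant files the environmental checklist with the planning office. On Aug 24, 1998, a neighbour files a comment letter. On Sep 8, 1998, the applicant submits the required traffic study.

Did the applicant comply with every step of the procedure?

No

Step 1: 5 days after Jul 1, 1998 (when the application is submitted) is Jul 6, 1998; completed Jul 3, 1998, before the deadline.
Step 2: the earliest permitted date is 16 days after Jul 8, 1998 (end of the 5-day waiting period, which began when the application fee is paid on Jul 3, 1998), i.e. Jul 24, 1998; Jul 22, 1998 is 2 days before the earliest permitted date.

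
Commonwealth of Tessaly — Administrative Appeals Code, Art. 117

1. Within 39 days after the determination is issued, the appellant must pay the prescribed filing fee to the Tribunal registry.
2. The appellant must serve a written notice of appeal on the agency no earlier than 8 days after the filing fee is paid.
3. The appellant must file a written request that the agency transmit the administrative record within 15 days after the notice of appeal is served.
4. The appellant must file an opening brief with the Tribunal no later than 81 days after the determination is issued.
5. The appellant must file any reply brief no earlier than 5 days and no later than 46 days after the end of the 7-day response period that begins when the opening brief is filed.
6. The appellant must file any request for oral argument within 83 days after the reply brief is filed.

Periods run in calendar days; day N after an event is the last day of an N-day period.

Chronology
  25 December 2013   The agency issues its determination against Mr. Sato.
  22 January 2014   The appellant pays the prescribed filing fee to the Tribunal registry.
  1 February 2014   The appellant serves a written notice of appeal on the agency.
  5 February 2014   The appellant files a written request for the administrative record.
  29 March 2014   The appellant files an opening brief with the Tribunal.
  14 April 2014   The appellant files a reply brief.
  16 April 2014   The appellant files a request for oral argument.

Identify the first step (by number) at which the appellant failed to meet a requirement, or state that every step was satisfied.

Step 4

Step 1 — counting 39 days from 25 December 2013 (when the determination is issued) gives a deadline of 2 February 2014; done 22 January 2014 — timely.
Step 2 — must wait 8 days from 22 January 2014 (when the filing fee is paid), so not before 30 January 2014; done 1 February 2014 — permitted.
Step 3 — counting 15 days from 1 February 2014 (when the notice of appeal is served) gives a deadline of 16 February 2014; completed 5 February 2014, before the deadline.
Step 4 — counting 81 days from 25 December 2013 (when the determination is issued) gives a deadline of 16 March 2014; 29 March 2014 misses that deadline by 13 days.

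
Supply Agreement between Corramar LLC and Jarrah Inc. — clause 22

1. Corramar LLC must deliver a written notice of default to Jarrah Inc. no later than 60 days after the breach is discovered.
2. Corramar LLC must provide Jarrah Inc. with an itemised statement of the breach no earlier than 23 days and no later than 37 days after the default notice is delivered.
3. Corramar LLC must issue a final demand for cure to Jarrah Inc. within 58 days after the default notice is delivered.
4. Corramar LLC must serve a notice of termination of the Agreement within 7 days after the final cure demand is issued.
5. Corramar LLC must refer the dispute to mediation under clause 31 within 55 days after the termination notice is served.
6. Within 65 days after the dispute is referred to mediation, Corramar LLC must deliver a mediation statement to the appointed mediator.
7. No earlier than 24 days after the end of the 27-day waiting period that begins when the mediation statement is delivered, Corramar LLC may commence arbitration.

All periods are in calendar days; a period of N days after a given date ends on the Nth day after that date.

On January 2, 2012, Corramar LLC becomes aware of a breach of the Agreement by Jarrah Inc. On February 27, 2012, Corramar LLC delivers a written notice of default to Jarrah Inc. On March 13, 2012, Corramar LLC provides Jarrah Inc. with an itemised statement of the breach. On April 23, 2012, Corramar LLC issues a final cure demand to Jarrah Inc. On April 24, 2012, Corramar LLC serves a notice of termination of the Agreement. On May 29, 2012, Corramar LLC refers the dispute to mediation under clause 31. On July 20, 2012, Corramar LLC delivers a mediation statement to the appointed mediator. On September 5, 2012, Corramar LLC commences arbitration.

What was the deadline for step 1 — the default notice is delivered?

Step 1 runs from January 2, 2012, when the breach is discovered. 60 days after January 2, 2012 is March 2, 2012.

March 2, 2012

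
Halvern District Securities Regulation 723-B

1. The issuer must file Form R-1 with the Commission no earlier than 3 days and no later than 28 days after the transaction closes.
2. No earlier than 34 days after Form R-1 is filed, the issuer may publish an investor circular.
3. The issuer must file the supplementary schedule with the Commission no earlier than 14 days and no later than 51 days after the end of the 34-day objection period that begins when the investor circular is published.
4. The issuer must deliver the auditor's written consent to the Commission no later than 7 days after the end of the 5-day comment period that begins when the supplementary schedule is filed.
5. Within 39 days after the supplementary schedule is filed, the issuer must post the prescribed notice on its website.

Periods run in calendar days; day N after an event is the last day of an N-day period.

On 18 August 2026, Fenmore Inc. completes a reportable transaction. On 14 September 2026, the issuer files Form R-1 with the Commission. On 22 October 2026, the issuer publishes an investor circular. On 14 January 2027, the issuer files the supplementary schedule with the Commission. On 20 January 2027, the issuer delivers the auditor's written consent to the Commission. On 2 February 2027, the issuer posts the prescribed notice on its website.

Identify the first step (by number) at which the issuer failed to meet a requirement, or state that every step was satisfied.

None — every step was satisfied

(1) the permitted window runs from 18 August 2026 + 3 = 21 August 2026 to 18 August 2026 + 28 = 15 September 2026; 14 September 2026 falls inside that range.
(2) permitted from 14 September 2026 + 34 days = 18 October 2026 onward; done 22 October 2026, after the minimum wait.
(3) the permitted window runs from 25 November 2026 + 14 = 9 December 2026 to 25 November 2026 + 51 = 15 January 2027; 14 January 2027 falls inside that range.
(4) due by 19 January 2027 + 7 days = 26 January 2027; done 20 January 2027 — timely.
(5) due by 14 January 2027 + 39 days = 22 February 2027; completed 2 February 2027, before the deadline.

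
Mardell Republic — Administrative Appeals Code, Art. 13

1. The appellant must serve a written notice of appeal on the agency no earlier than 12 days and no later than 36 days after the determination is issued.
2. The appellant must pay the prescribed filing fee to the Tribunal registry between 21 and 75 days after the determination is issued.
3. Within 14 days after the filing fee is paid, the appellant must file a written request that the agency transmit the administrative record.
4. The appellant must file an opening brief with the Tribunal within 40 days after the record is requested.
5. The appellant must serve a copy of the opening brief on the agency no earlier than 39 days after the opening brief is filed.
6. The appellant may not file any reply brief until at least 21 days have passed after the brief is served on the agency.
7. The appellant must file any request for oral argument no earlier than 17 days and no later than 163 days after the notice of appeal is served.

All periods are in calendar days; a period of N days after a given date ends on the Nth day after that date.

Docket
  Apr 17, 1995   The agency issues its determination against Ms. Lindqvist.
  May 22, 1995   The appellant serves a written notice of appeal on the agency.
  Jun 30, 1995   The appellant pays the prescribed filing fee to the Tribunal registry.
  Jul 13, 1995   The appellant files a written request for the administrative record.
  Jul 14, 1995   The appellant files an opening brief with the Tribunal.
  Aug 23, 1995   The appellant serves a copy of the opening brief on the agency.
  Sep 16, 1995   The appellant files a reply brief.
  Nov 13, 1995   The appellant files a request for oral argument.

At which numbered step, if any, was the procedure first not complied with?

Step 7

Step 1 — 12 and 36 days from Apr 17, 1995 (when the determination is issued) are Apr 29, 1995 and May 23, 1995 respectively; done May 22, 1995, which is between those dates.
Step 2 — 21 and 75 days from Apr 17, 1995 (when the determination is issued) are May 8, 1995 and Jul 1, 1995 respectively; Jun 30, 1995 falls inside that range.
Step 3 — counting 14 days from Jun 30, 1995 (when the filing fee is paid) gives a deadline of Jul 14, 1995; Jul 13, 1995 is within that limit.
Step 4 — counting 40 days from Jul 13, 1995 (when the record is requested) gives a deadline of Aug 22, 1995; done Jul 14, 1995 — timely.
Step 5 — must wait 39 days from Jul 14, 1995 (when the opening brief is filed), so not before Aug 22, 1995; Aug 23, 1995 is on or after that date.
Step 6 — must wait 21 days from Aug 23, 1995 (when the brief is served on the agency), so not before Sep 13, 1995; done Sep 16, 1995 — permitted.
Step 7 — 17 and 163 days from May 22, 1995 (when the notice of appeal is served) are Jun 8, 1995 and Nov 1, 1995 respectively; Nov 13, 1995 is 12 days past the end of the window.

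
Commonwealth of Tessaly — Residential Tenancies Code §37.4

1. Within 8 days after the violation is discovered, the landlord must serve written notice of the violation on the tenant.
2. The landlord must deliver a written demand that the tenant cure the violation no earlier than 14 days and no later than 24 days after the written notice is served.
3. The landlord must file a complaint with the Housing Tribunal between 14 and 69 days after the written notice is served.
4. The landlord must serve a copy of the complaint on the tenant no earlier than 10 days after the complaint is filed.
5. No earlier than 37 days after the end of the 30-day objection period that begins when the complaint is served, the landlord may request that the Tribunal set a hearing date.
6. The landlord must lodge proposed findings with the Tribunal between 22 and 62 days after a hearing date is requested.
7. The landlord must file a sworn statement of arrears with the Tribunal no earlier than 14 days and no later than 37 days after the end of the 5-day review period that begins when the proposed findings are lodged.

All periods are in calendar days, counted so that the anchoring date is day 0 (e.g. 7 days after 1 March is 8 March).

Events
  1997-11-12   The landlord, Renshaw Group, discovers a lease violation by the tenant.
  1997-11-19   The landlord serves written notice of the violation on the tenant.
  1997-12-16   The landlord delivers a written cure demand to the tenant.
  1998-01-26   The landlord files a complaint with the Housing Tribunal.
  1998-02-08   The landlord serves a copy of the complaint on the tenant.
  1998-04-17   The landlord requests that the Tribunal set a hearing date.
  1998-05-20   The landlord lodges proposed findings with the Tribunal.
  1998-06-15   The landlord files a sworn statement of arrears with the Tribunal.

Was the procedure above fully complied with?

(1) due by 1997-11-12 + 8 days = 1997-11-20; done 1997-11-19 — timely.
(2) the permitted window runs from 1997-11-19 + 14 = 1997-12-03 to 1997-11-19 + 24 = 1997-12-13; done 1997-12-16 — 3 days after the window closed.
The analysis stops there.

No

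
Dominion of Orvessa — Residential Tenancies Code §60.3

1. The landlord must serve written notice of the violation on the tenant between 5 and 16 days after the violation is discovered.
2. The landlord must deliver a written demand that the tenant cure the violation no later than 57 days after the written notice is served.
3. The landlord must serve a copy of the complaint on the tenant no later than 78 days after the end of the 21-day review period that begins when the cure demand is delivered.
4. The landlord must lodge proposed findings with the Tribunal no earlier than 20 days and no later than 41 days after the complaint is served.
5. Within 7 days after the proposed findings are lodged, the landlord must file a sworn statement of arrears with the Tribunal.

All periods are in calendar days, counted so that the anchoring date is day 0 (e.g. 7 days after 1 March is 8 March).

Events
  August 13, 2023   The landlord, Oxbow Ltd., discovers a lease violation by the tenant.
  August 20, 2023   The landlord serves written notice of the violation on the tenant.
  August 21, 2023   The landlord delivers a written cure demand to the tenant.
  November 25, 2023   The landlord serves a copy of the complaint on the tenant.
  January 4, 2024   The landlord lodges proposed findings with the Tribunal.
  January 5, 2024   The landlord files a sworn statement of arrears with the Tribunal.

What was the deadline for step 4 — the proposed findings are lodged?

Step 4 runs from November 25, 2023, when the complaint is served. The window is 20–41 days after November 25, 2023; it closes on January 5, 2024.

January 5, 2024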